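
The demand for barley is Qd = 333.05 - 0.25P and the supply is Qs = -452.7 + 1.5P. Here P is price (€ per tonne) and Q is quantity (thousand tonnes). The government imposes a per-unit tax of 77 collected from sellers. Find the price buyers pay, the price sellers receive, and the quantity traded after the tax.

P_b = 515, P_s = 438, Q = 204.3

With a tax of 77 on sellers, they supply based on the net price P_s = P_b - 77, so Qs = -568.2 + 1.5P_b.
Market clearing requires 333.05 - 0.25P_b = -568.2 + 1.5P_b; hence 901.25 = 1.75P_b and P_b = 515.
So P_s = 438 and the quantity traded is Q = 333.05 - 0.25(515) = 204.3.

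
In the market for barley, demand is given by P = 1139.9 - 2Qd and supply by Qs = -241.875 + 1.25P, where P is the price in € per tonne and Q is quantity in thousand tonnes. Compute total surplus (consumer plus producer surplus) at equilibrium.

Total surplus = 159941.6

In direct form, Qd = 569.95 - 0.5P.
Set Qd = Qs: 569.95 - 0.5P = -241.875 + 1.25P, so 811.825 = 1.75P and P* = 463.9.
Substitute back: Q* = 569.95 - 0.5(463.9) = 338.
Demand choke price = 1139.9; supply choke price = 193.5. CS = ½(1139.9 - 463.9)(338) = 114244; PS = ½(463.9 - 193.5)(338) = 45697.6. Total surplus = 159941.6.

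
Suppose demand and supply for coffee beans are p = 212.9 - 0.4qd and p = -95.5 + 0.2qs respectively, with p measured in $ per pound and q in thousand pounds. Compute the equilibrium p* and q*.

p* = 7.3, q* = 514

Inverting to quantity form: qd = 532.25 - 2.5p and qs = 477.5 + 5p.
Set qd = qs: 532.25 - 2.5p = 477.5 + 5p, so 54.75 = 7.5p and p* = 7.3.
Then q* = 532.25 - 2.5(7.3) = 514.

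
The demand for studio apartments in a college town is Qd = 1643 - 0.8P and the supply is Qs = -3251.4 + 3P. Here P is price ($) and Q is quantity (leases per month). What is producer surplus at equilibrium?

Producer surplus = 62546.46

Equating demand and supply, 1643 - 0.8P = -3251.4 + 3P gives 3.8P = 4894.4, so P* = 1288.
Plugging P* into demand: Q* = 1643 - 0.8(1288) = 612.6.
Supply choke price (Qs = 0): P = 1083.8. Producer surplus = ½ × (1288 - 1083.8) × 612.6 = 62546.46.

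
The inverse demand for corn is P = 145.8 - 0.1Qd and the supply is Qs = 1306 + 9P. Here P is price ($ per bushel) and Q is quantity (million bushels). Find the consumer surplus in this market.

Solving each curve for Q: Qd = 1458 - 10P.
At equilibrium Qd = Qs, so 1458 - 10P = 1306 + 9P; collecting terms, 152 = 19P and P* = 8.
From the demand curve, Q* = 1458 - 10(8) = 1378.
Demand choke price (Qd = 0): P = 1458/10 = 145.8. Consumer surplus = ½ × (145.8 - 8) × 1378 = 94944.2.

Consumer surplus = 94944.2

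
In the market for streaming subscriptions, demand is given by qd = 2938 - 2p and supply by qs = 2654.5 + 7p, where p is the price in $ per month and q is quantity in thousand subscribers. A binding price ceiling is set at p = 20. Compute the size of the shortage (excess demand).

With p fixed at 20, quantity demanded is 2898 and quantity supplied is 2794.5.
Shortage = qd - qs = 2898 - 2794.5 = 103.5.

Shortage = 103.5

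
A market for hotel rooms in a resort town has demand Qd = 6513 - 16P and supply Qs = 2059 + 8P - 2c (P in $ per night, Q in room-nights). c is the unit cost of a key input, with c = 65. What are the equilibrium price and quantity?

With c = 65, supply is Qs = 1929 + 8P.
The market clears where 6513 - 16P = 1929 + 8P. Rearranging, 24P = 4584, hence P* = 191.
Then Q* = 6513 - 16(191) = 3457.

P* = 191, Q* = 3457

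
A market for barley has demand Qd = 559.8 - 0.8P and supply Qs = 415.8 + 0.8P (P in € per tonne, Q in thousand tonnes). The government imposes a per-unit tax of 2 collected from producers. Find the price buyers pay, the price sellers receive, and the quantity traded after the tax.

With a tax of 2 on producers, they supply based on the net price P_s = P_b - 2, so Qs = 414.2 + 0.8P_b.
Market clearing requires 559.8 - 0.8P_b = 414.2 + 0.8P_b; hence 145.6 = 1.6P_b and P_b = 91.
Then P_s = 91 - 2 = 89 and Q = 559.8 - 0.8(91) = 487.

P_b = 91, P_s = 89, Q = 487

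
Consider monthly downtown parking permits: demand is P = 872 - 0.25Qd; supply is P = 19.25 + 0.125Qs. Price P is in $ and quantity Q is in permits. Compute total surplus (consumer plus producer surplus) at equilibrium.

Rewriting in direct form: Qd = 3488 - 4P and Qs = -154 + 8P.
Equating demand and supply, 3488 - 4P = -154 + 8P gives 12P = 3642, so P* = 303.5.
Then Q* = 3488 - 4(303.5) = 2274.
Demand choke price = 872; supply choke price = 19.25. CS = ½(872 - 303.5)(2274) = 646384.5; PS = ½(303.5 - 19.25)(2274) = 323192.25. Total surplus = 969576.75.

Total surplus = 969576.75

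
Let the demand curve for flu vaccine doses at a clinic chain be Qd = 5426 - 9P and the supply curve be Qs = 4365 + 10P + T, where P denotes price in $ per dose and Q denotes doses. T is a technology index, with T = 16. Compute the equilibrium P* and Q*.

P* = 55, Q* = 4931

With T = 16, supply is Qs = 4381 + 10P.
The market clears where 5426 - 9P = 4381 + 10P. Rearranging, 19P = 1045, hence P* = 55.
From the demand curve, Q* = 5426 - 9(55) = 4931.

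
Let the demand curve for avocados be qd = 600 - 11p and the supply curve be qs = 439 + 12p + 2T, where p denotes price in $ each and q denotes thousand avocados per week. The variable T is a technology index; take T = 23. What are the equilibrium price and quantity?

With T = 23, supply is qs = 485 + 12p.
Equating demand and supply, 600 - 11p = 485 + 12p gives 23p = 115, so p* = 5.
Plugging p* into demand: q* = 600 - 11(5) = 545.

p* = 5, q* = 545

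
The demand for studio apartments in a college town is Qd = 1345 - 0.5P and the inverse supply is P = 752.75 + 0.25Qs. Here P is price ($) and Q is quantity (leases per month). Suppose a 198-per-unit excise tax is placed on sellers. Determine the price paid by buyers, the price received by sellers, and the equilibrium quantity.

In direct form, Qs = -3011 + 4P.
The tax drives a wedge P_b - P_s = 198. Substituting P_s = P_b - 198 into supply: Qs = -3803 + 4P_b.
Market clearing requires 1345 - 0.5P_b = -3803 + 4P_b; hence 5148 = 4.5P_b and P_b = 1144.
Then P_s = 1144 - 198 = 946 and Q = 1345 - 0.5(1144) = 773.

P_b = 1144, P_s = 946, Q = 773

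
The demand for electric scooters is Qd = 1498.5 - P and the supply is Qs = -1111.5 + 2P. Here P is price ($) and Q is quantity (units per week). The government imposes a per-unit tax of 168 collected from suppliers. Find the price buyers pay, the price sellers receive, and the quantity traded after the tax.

P_b = 982, P_s = 814, Q = 516.5

The tax drives a wedge P_b - P_s = 168. Substituting P_s = P_b - 168 into supply: Qs = -1447.5 + 2P_b.
Set Qd = Qs: 1498.5 - P_b = -1447.5 + 2P_b, so 2946 = 3P_b and P_b = 982.
So P_s = 814 and the quantity traded is Q = 1498.5 - 982 = 516.5.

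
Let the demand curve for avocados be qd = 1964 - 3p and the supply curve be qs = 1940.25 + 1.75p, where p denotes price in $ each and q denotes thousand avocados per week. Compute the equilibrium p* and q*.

Equating demand and supply, 1964 - 3p = 1940.25 + 1.75p gives 4.75p = 23.75, so p* = 5.
From the demand curve, q* = 1964 - 3(5) = 1949.

p* = 5, q* = 1949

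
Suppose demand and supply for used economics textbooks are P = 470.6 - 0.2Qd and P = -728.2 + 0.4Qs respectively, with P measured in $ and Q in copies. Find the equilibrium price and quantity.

P* = 71, Q* = 1998

Inverting to quantity form: Qd = 2353 - 5P and Qs = 1820.5 + 2.5P.
Set Qd = Qs: 2353 - 5P = 1820.5 + 2.5P, so 532.5 = 7.5P and P* = 71.
Then Q* = 2353 - 5(71) = 1998.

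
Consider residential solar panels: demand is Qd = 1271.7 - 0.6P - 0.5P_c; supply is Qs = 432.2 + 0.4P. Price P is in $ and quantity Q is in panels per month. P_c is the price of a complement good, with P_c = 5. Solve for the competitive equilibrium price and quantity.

With P_c = 5, demand is Qd = 1269.2 - 0.6P.
Equating demand and supply, 1269.2 - 0.6P = 432.2 + 0.4P gives P = 837, so P* = 837.
From the demand curve, Q* = 1269.2 - 0.6(837) = 767.

P* = 837, Q* = 767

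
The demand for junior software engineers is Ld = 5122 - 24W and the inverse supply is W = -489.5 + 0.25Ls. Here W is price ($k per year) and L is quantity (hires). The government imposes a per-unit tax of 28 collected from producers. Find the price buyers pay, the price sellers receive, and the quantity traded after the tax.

In direct form, Ls = 1958 + 4W.
Producers keep W_s = W_b - 28 per unit, so supply in terms of the buyer price is Ls = 1846 + 4W_b.
Equate demand and the shifted supply: 5122 - 24W_b = 1846 + 4W_b, giving 28W_b = 3276, so W_b = 117.
Then W_s = 117 - 28 = 89 and L = 5122 - 24(117) = 2314.

W_b = 117, W_s = 89, L = 2314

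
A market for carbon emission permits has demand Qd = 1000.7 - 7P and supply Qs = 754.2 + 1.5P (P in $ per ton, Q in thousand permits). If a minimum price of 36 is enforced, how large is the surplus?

At P = 36: Qd = 748.7 and Qs = 808.2.
Surplus = Qs - Qd = 808.2 - 748.7 = 59.5.

Surplus = 59.5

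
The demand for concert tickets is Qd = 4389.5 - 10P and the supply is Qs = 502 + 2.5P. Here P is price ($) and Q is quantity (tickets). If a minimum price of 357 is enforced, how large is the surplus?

Surplus = 575

Evaluating both curves at the floor price 357 gives Qd = 819.5, Qs = 1394.5.
Surplus = Qs - Qd = 1394.5 - 819.5 = 575.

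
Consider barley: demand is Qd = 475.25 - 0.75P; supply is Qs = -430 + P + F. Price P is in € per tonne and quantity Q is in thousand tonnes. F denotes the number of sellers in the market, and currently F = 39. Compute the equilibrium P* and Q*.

With F = 39, supply is Qs = -391 + P.
The market clears where 475.25 - 0.75P = -391 + P. Rearranging, 1.75P = 866.25, hence P* = 495.
Then Q* = 475.25 - 0.75(495) = 104.

P* = 495, Q* = 104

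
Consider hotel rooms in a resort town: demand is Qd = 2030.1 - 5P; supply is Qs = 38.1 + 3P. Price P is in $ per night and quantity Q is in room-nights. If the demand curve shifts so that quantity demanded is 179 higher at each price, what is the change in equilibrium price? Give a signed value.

The market clears where 2030.1 - 5P = 38.1 + 3P. Rearranging, 8P = 1992, hence P* = 249.
From the demand curve, Q* = 2030.1 - 5(249) = 785.1.
After the shift, demand is Qd = 2209.1 - 5P.
Re-solving, 8P = 2171 gives P = 271.375 and Q = 852.225.
ΔP = 271.375 - 249 = 22.375.

ΔP = 22.375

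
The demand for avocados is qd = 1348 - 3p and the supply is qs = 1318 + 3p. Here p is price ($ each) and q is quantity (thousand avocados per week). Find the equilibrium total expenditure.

Set qd = qs: 1348 - 3p = 1318 + 3p, so 30 = 6p and p* = 5.
From the demand curve, q* = 1348 - 3(5) = 1333.
Total expenditure = p* × q* = 5 × 1333 = 6665.

Total expenditure = 6665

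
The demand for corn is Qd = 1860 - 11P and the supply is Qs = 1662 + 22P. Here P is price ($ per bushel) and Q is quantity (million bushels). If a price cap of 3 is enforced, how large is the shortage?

Shortage = 99

At P = 3: Qd = 1827 and Qs = 1728.
Shortage = Qd - Qs = 1827 - 1728 = 99.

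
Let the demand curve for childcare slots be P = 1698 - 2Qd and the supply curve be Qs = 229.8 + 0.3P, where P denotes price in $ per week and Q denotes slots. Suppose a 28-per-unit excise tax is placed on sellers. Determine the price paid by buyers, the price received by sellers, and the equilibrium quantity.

In direct form, Qd = 849 - 0.5P.
Sellers keep P_s = P_b - 28 per unit, so supply in terms of the buyer price is Qs = 221.4 + 0.3P_b.
Market clearing requires 849 - 0.5P_b = 221.4 + 0.3P_b; hence 627.6 = 0.8P_b and P_b = 784.5.
So P_s = 756.5 and the quantity traded is Q = 849 - 0.5(784.5) = 456.75.

P_b = 784.5, P_s = 756.5, Q = 456.75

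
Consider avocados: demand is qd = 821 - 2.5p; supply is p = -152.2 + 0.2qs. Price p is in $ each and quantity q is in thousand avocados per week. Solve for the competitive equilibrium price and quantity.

p* = 8, q* = 801

Rewriting in direct form: qs = 761 + 5p.
Set qd = qs: 821 - 2.5p = 761 + 5p, so 60 = 7.5p and p* = 8.
Plugging p* into demand: q* = 821 - 2.5(8) = 801.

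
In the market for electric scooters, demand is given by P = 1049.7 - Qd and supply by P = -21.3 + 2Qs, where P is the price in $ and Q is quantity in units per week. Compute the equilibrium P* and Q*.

In direct form, Qd = 1049.7 - P and Qs = 10.65 + 0.5P.
Equating demand and supply, 1049.7 - P = 10.65 + 0.5P gives 1.5P = 1039.05, so P* = 692.7.
Plugging P* into demand: Q* = 1049.7 - 692.7 = 357.

P* = 692.7, Q* = 357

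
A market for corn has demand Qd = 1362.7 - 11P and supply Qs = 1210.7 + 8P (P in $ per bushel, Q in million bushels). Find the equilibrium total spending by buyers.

Total spending by buyers = 10197.6

Set Qd = Qs: 1362.7 - 11P = 1210.7 + 8P, so 152 = 19P and P* = 8.
From the demand curve, Q* = 1362.7 - 11(8) = 1274.7.
Total spending by buyers = P* × Q* = 8 × 1274.7 = 10197.6.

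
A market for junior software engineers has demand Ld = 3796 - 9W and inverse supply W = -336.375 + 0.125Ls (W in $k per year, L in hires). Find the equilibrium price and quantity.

Solving each curve for L: Ls = 2691 + 8W.
Equating demand and supply, 3796 - 9W = 2691 + 8W gives 17W = 1105, so W* = 65.
Plugging W* into demand: L* = 3796 - 9(65) = 3211.

W* = 65, L* = 3211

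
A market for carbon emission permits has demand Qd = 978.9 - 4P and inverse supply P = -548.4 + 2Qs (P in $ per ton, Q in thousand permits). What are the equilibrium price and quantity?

P* = 156.6, Q* = 352.5

Inverting to quantity form: Qs = 274.2 + 0.5P.
The market clears where 978.9 - 4P = 274.2 + 0.5P. Rearranging, 4.5P = 704.7, hence P* = 156.6.
Substitute back: Q* = 978.9 - 4(156.6) = 352.5.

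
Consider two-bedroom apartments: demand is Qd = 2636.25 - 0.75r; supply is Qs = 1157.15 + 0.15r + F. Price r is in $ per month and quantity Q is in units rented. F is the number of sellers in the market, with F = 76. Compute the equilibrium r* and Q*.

r* = 1559, Q* = 1467

With F = 76, supply is Qs = 1233.15 + 0.15r.
At equilibrium Qd = Qs, so 2636.25 - 0.75r = 1233.15 + 0.15r; collecting terms, 1403.1 = 0.9r and r* = 1559.
From the demand curve, Q* = 2636.25 - 0.75(1559) = 1467.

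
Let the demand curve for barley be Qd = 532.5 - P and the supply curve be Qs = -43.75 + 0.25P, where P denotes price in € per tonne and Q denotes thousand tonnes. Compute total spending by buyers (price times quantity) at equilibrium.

Total spending by buyers = 32961.5

Equating demand and supply, 532.5 - P = -43.75 + 0.25P gives 1.25P = 576.25, so P* = 461.
Then Q* = 532.5 - 461 = 71.5.
Total spending by buyers = P* × Q* = 461 × 71.5 = 32961.5.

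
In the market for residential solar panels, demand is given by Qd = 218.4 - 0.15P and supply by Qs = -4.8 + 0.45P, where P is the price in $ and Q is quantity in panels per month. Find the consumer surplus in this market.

At equilibrium Qd = Qs, so 218.4 - 0.15P = -4.8 + 0.45P; collecting terms, 223.2 = 0.6P and P* = 372.
From the demand curve, Q* = 218.4 - 0.15(372) = 162.6.
Demand choke price (Qd = 0): P = 218.4/0.15 = 1456. Consumer surplus = ½ × (1456 - 372) × 162.6 = 88129.2.

Consumer surplus = 88129.2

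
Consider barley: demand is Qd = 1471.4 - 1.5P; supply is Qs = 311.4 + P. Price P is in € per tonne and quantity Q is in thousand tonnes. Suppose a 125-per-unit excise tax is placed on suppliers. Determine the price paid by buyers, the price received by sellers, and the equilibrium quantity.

The tax drives a wedge P_b - P_s = 125. Substituting P_s = P_b - 125 into supply: Qs = 186.4 + P_b.
Equate demand and the shifted supply: 1471.4 - 1.5P_b = 186.4 + P_b, giving 2.5P_b = 1285, so P_b = 514.
So P_s = 389 and the quantity traded is Q = 1471.4 - 1.5(514) = 700.4.

P_b = 514, P_s = 389, Q = 700.4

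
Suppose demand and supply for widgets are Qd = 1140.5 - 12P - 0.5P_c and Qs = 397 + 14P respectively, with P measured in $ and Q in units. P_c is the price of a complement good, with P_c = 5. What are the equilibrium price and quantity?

With P_c = 5, demand is Qd = 1138 - 12P.
The market clears where 1138 - 12P = 397 + 14P. Rearranging, 26P = 741, hence P* = 28.5.
Then Q* = 1138 - 12(28.5) = 796.

P* = 28.5, Q* = 796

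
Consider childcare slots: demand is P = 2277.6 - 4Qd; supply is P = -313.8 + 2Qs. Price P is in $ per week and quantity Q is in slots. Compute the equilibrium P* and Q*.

Solving each curve for Q: Qd = 569.4 - 0.25P and Qs = 156.9 + 0.5P.
At equilibrium Qd = Qs, so 569.4 - 0.25P = 156.9 + 0.5P; collecting terms, 412.5 = 0.75P and P* = 550.
Plugging P* into demand: Q* = 569.4 - 0.25(550) = 431.9.

P* = 550, Q* = 431.9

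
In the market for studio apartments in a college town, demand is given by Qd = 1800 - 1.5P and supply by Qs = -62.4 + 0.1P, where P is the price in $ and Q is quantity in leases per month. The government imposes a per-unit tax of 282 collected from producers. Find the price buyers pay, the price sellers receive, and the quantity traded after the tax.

P_b = 1181.625, P_s = 899.625, Q = 27.5625

The tax drives a wedge P_b - P_s = 282. Substituting P_s = P_b - 282 into supply: Qs = -90.6 + 0.1P_b.
Equate demand and the shifted supply: 1800 - 1.5P_b = -90.6 + 0.1P_b, giving 1.6P_b = 1890.6, so P_b = 1181.625.
So P_s = 899.625 and the quantity traded is Q = 1800 - 1.5(1181.625) = 27.5625.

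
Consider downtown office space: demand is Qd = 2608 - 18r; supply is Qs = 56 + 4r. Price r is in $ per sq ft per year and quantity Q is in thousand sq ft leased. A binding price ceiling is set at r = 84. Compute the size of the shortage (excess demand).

With r fixed at 84, quantity demanded is 1096 and quantity supplied is 392.
Shortage = Qd - Qs = 1096 - 392 = 704.

Shortage = 704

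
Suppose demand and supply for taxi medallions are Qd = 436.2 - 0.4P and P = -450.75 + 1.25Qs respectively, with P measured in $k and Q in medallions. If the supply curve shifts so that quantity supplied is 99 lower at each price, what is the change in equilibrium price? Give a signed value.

ΔP = 82.5

Rewriting in direct form: Qs = 360.6 + 0.8P.
Set Qd = Qs: 436.2 - 0.4P = 360.6 + 0.8P, so 75.6 = 1.2P and P* = 63.
Substitute back: Q* = 436.2 - 0.4(63) = 411.
After the shift, supply is Qs = 261.6 + 0.8P.
The new intersection has 174.6 = 1.2P, i.e. P = 145.5, Q = 378.
ΔP = 145.5 - 63 = 82.5.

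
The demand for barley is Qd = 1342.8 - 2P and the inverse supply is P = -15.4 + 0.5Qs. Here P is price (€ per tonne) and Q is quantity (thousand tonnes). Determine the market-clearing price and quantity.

P* = 328, Q* = 686.8

In direct form, Qs = 30.8 + 2P.
The market clears where 1342.8 - 2P = 30.8 + 2P. Rearranging, 4P = 1312, hence P* = 328.
Plugging P* into demand: Q* = 1342.8 - 2(328) = 686.8.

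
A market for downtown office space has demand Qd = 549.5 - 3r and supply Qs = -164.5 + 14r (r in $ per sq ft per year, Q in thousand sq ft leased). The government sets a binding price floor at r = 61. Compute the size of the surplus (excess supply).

Surplus = 323

With r fixed at 61, quantity demanded is 366.5 and quantity supplied is 689.5.
Surplus = Qs - Qd = 689.5 - 366.5 = 323.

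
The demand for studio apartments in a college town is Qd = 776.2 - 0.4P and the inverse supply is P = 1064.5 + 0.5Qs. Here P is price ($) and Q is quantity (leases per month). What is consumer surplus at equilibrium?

Consumer surplus = 106580

Solving each curve for Q: Qs = -2129 + 2P.
The market clears where 776.2 - 0.4P = -2129 + 2P. Rearranging, 2.4P = 2905.2, hence P* = 1210.5.
Substitute back: Q* = 776.2 - 0.4(1210.5) = 292.
Demand choke price (Qd = 0): P = 776.2/0.4 = 1940.5. Consumer surplus = ½ × (1940.5 - 1210.5) × 292 = 106580.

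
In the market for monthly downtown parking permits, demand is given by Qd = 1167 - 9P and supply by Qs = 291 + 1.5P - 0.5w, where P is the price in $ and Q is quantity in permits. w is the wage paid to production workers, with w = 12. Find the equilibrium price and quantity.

P* = 84, Q* = 411

With w = 12, supply is Qs = 285 + 1.5P.
Equating demand and supply, 1167 - 9P = 285 + 1.5P gives 10.5P = 882, so P* = 84.
Plugging P* into demand: Q* = 1167 - 9(84) = 411.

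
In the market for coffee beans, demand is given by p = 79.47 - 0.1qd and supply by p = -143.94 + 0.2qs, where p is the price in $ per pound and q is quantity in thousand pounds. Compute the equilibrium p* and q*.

Solving each curve for q: qd = 794.7 - 10p and qs = 719.7 + 5p.
At equilibrium qd = qs, so 794.7 - 10p = 719.7 + 5p; collecting terms, 75 = 15p and p* = 5.
Then q* = 794.7 - 10(5) = 744.7.

p* = 5, q* = 744.7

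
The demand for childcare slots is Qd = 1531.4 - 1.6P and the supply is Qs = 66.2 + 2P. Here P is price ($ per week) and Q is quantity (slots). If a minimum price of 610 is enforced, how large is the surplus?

With P fixed at 610, quantity demanded is 555.4 and quantity supplied is 1286.2.
Surplus = Qs - Qd = 1286.2 - 555.4 = 730.8.

Surplus = 730.8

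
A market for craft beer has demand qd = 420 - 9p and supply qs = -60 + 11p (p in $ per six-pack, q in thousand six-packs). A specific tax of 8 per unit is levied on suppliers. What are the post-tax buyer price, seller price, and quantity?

p_b = 28.4, p_s = 20.4, q = 164.4

The tax drives a wedge p_b - p_s = 8. Substituting p_s = p_b - 8 into supply: qs = -148 + 11p_b.
Market clearing requires 420 - 9p_b = -148 + 11p_b; hence 568 = 20p_b and p_b = 28.4.
So p_s = 20.4 and the quantity traded is q = 420 - 9(28.4) = 164.4.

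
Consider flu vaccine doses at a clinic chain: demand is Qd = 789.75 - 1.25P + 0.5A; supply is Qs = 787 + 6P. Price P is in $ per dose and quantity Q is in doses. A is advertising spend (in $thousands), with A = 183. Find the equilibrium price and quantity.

With A = 183, demand is Qd = 881.25 - 1.25P.
Equating demand and supply, 881.25 - 1.25P = 787 + 6P gives 7.25P = 94.25, so P* = 13.
Then Q* = 881.25 - 1.25(13) = 865.

P* = 13, Q* = 865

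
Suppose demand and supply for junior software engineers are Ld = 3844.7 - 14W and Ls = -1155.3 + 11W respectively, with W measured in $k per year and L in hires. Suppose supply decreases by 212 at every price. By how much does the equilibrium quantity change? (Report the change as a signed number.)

ΔL = -118.72

The market clears where 3844.7 - 14W = -1155.3 + 11W. Rearranging, 25W = 5000, hence W* = 200.
Plugging W* into demand: L* = 3844.7 - 14(200) = 1044.7.
After the shift, supply is Ls = -1367.3 + 11W.
The new intersection has 5212 = 25W, i.e. W = 208.48, L = 925.98.
ΔL = 925.98 - 1044.7 = -118.72.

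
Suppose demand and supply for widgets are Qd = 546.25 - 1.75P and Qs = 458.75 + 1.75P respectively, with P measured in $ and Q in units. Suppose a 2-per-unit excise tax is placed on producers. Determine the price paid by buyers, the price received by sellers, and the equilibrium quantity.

Producers keep P_s = P_b - 2 per unit, so supply in terms of the buyer price is Qs = 455.25 + 1.75P_b.
Set Qd = Qs: 546.25 - 1.75P_b = 455.25 + 1.75P_b, so 91 = 3.5P_b and P_b = 26.
Then P_s = 26 - 2 = 24 and Q = 546.25 - 1.75(26) = 500.75.

P_b = 26, P_s = 24, Q = 500.75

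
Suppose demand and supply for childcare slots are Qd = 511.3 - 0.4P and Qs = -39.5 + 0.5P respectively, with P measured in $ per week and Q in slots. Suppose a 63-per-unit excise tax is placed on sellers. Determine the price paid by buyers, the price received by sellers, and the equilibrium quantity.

P_b = 647, P_s = 584, Q = 252.5

With a tax of 63 on sellers, they supply based on the net price P_s = P_b - 63, so Qs = -71 + 0.5P_b.
Set Qd = Qs: 511.3 - 0.4P_b = -71 + 0.5P_b, so 582.3 = 0.9P_b and P_b = 647.
So P_s = 584 and the quantity traded is Q = 511.3 - 0.4(647) = 252.5.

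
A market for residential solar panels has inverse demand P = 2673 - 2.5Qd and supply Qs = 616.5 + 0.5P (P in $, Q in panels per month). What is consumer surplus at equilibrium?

Inverting to quantity form: Qd = 1069.2 - 0.4P.
Set Qd = Qs: 1069.2 - 0.4P = 616.5 + 0.5P, so 452.7 = 0.9P and P* = 503.
Then Q* = 1069.2 - 0.4(503) = 868.
Demand choke price (Qd = 0): P = 1069.2/0.4 = 2673. Consumer surplus = ½ × (2673 - 503) × 868 = 941780.

Consumer surplus = 941780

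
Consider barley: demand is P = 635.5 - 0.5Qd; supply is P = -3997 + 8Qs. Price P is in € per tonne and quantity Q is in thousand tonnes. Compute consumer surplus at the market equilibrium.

Solving each curve for Q: Qd = 1271 - 2P and Qs = 499.625 + 0.125P.
Set Qd = Qs: 1271 - 2P = 499.625 + 0.125P, so 771.375 = 2.125P and P* = 363.
Substitute back: Q* = 1271 - 2(363) = 545.
Demand choke price (Qd = 0): P = 1271/2 = 635.5. Consumer surplus = ½ × (635.5 - 363) × 545 = 74256.25.

Consumer surplus = 74256.25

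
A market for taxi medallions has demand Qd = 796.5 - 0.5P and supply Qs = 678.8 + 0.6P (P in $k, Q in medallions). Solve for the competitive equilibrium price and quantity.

P* = 107, Q* = 743

At equilibrium Qd = Qs, so 796.5 - 0.5P = 678.8 + 0.6P; collecting terms, 117.7 = 1.1P and P* = 107.
From the demand curve, Q* = 796.5 - 0.5(107) = 743.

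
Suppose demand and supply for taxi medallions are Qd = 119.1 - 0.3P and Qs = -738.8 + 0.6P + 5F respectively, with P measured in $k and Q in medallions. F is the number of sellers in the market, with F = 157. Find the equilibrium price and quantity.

With F = 157, supply is Qs = 46.2 + 0.6P.
At equilibrium Qd = Qs, so 119.1 - 0.3P = 46.2 + 0.6P; collecting terms, 72.9 = 0.9P and P* = 81.
Substitute back: Q* = 119.1 - 0.3(81) = 94.8.

P* = 81, Q* = 94.8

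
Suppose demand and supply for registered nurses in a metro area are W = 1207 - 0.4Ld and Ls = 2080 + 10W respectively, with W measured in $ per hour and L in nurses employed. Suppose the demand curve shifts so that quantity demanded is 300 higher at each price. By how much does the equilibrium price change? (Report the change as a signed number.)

Inverting to quantity form: Ld = 3017.5 - 2.5W.
The market clears where 3017.5 - 2.5W = 2080 + 10W. Rearranging, 12.5W = 937.5, hence W* = 75.
Substitute back: L* = 3017.5 - 2.5(75) = 2830.
After the shift, demand is Ld = 3317.5 - 2.5W.
Re-solving, 12.5W = 1237.5 gives W = 99 and L = 3070.
ΔW = 99 - 75 = 24.

ΔW = 24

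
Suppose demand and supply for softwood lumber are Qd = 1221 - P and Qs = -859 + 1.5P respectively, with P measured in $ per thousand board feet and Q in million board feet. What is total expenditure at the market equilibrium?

At equilibrium Qd = Qs, so 1221 - P = -859 + 1.5P; collecting terms, 2080 = 2.5P and P* = 832.
Plugging P* into demand: Q* = 1221 - 832 = 389.
Total expenditure = P* × Q* = 832 × 389 = 323648.

Total expenditure = 323648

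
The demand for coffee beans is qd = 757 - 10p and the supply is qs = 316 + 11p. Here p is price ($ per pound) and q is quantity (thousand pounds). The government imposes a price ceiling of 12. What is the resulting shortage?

Shortage = 189

With p fixed at 12, quantity demanded is 637 and quantity supplied is 448.
Shortage = qd - qs = 637 - 448 = 189.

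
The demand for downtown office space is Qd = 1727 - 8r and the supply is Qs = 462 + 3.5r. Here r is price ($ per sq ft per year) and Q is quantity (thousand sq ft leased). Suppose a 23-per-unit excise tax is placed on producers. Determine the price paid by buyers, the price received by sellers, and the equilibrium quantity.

r_b = 117, r_s = 94, Q = 791

The tax drives a wedge r_b - r_s = 23. Substituting r_s = r_b - 23 into supply: Qs = 381.5 + 3.5r_b.
Market clearing requires 1727 - 8r_b = 381.5 + 3.5r_b; hence 1345.5 = 11.5r_b and r_b = 117.
So r_s = 94 and the quantity traded is Q = 1727 - 8(117) = 791.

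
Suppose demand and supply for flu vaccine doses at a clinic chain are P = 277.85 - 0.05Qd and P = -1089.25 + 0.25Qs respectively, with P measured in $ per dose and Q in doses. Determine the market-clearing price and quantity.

P* = 50, Q* = 4557

In direct form, Qd = 5557 - 20P and Qs = 4357 + 4P.
The market clears where 5557 - 20P = 4357 + 4P. Rearranging, 24P = 1200, hence P* = 50.
Plugging P* into demand: Q* = 5557 - 20(50) = 4557.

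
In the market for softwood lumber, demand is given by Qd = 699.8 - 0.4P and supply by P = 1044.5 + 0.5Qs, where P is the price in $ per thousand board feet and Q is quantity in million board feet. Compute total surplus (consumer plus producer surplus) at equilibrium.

Solving each curve for Q: Qs = -2089 + 2P.
At equilibrium Qd = Qs, so 699.8 - 0.4P = -2089 + 2P; collecting terms, 2788.8 = 2.4P and P* = 1162.
Plugging P* into demand: Q* = 699.8 - 0.4(1162) = 235.
Demand choke price = 1749.5; supply choke price = 1044.5. CS = ½(1749.5 - 1162)(235) = 69031.25; PS = ½(1162 - 1044.5)(235) = 13806.25. Total surplus = 82837.5.

Total surplus = 82837.5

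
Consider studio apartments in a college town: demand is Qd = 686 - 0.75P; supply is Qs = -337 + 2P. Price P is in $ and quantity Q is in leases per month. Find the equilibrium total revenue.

Set Qd = Qs: 686 - 0.75P = -337 + 2P, so 1023 = 2.75P and P* = 372.
Substitute back: Q* = 686 - 0.75(372) = 407.
Total revenue = P* × Q* = 372 × 407 = 151404.

Total revenue = 151404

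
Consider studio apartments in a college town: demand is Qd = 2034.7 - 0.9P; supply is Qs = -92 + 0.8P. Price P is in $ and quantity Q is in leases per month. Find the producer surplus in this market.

The market clears where 2034.7 - 0.9P = -92 + 0.8P. Rearranging, 1.7P = 2126.7, hence P* = 1251.
From the demand curve, Q* = 2034.7 - 0.9(1251) = 908.8.
Supply choke price (Qs = 0): P = 115. Producer surplus = ½ × (1251 - 115) × 908.8 = 516198.4.

Producer surplus = 516198.4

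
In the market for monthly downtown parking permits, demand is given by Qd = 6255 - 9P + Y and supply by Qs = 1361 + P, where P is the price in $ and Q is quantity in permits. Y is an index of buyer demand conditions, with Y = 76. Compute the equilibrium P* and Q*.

P* = 497, Q* = 1858

With Y = 76, demand is Qd = 6331 - 9P.
At equilibrium Qd = Qs, so 6331 - 9P = 1361 + P; collecting terms, 4970 = 10P and P* = 497.
Substitute back: Q* = 6331 - 9(497) = 1858.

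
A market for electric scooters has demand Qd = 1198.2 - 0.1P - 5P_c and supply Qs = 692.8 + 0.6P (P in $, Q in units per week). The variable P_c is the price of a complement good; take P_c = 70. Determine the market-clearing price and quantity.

With P_c = 70, demand is Qd = 848.2 - 0.1P.
Set Qd = Qs: 848.2 - 0.1P = 692.8 + 0.6P, so 155.4 = 0.7P and P* = 222.
Plugging P* into demand: Q* = 848.2 - 0.1(222) = 826.

P* = 222, Q* = 826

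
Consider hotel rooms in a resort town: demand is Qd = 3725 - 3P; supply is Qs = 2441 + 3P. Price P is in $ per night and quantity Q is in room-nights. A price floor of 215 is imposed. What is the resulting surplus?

At P = 215: Qd = 3080 and Qs = 3086.
Surplus = Qs - Qd = 3086 - 3080 = 6.

Surplus = 6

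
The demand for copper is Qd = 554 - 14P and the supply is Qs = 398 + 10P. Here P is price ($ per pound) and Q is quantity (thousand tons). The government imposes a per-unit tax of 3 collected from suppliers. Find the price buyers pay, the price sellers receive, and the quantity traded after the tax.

P_b = 7.75, P_s = 4.75, Q = 445.5

The tax drives a wedge P_b - P_s = 3. Substituting P_s = P_b - 3 into supply: Qs = 368 + 10P_b.
Market clearing requires 554 - 14P_b = 368 + 10P_b; hence 186 = 24P_b and P_b = 7.75.
So P_s = 4.75 and the quantity traded is Q = 554 - 14(7.75) = 445.5.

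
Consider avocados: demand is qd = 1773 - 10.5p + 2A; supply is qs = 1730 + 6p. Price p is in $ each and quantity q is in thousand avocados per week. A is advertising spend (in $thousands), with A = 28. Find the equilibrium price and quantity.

With A = 28, demand is qd = 1829 - 10.5p.
Set qd = qs: 1829 - 10.5p = 1730 + 6p, so 99 = 16.5p and p* = 6.
Substitute back: q* = 1829 - 10.5(6) = 1766.

p* = 6, q* = 1766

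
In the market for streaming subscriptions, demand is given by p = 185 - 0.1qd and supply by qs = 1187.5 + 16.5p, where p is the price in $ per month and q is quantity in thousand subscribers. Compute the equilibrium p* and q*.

In direct form, qd = 1850 - 10p.
Equating demand and supply, 1850 - 10p = 1187.5 + 16.5p gives 26.5p = 662.5, so p* = 25.
From the demand curve, q* = 1850 - 10(25) = 1600.

p* = 25, q* = 1600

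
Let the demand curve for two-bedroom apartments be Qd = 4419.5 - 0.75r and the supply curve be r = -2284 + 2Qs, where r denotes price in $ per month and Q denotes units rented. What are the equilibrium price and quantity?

Solving each curve for Q: Qs = 1142 + 0.5r.
The market clears where 4419.5 - 0.75r = 1142 + 0.5r. Rearranging, 1.25r = 3277.5, hence r* = 2622.
Substitute back: Q* = 4419.5 - 0.75(2622) = 2453.

r* = 2622, Q* = 2453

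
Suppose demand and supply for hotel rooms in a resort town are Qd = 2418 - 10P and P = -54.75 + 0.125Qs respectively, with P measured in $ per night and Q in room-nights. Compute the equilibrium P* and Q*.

P* = 110, Q* = 1318

In direct form, Qs = 438 + 8P.
Equating demand and supply, 2418 - 10P = 438 + 8P gives 18P = 1980, so P* = 110.
Then Q* = 2418 - 10(110) = 1318.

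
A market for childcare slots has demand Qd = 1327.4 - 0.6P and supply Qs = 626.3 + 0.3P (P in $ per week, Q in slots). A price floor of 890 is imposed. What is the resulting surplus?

Surplus = 99.9

Evaluating both curves at the floor price 890 gives Qd = 793.4, Qs = 893.3.
Surplus = Qs - Qd = 893.3 - 793.4 = 99.9.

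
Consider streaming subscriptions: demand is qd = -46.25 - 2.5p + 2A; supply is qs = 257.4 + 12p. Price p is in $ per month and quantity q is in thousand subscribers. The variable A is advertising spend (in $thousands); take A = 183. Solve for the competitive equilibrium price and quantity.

With A = 183, demand is qd = 319.75 - 2.5p.
The market clears where 319.75 - 2.5p = 257.4 + 12p. Rearranging, 14.5p = 62.35, hence p* = 4.3.
Substitute back: q* = 319.75 - 2.5(4.3) = 309.

p* = 4.3, q* = 309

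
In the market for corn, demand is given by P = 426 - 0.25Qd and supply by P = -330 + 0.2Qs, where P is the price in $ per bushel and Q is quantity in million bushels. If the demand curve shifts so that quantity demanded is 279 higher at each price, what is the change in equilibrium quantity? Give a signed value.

ΔQ = 155

Inverting to quantity form: Qd = 1704 - 4P and Qs = 1650 + 5P.
At equilibrium Qd = Qs, so 1704 - 4P = 1650 + 5P; collecting terms, 54 = 9P and P* = 6.
From the demand curve, Q* = 1704 - 4(6) = 1680.
After the shift, demand is Qd = 1983 - 4P.
The new intersection has 333 = 9P, i.e. P = 37, Q = 1835.
ΔQ = 1835 - 1680 = 155.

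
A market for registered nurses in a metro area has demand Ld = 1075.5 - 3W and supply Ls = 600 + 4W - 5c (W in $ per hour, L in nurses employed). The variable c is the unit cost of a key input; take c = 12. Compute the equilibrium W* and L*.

W* = 76.5, L* = 846

With c = 12, supply is Ls = 540 + 4W.
The market clears where 1075.5 - 3W = 540 + 4W. Rearranging, 7W = 535.5, hence W* = 76.5.
Plugging W* into demand: L* = 1075.5 - 3(76.5) = 846.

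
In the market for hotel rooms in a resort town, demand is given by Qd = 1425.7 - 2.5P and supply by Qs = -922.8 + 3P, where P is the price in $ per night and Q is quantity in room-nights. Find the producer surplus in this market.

Equating demand and supply, 1425.7 - 2.5P = -922.8 + 3P gives 5.5P = 2348.5, so P* = 427.
Plugging P* into demand: Q* = 1425.7 - 2.5(427) = 358.2.
Supply choke price (Qs = 0): P = 307.6. Producer surplus = ½ × (427 - 307.6) × 358.2 = 21384.54.

Producer surplus = 21384.54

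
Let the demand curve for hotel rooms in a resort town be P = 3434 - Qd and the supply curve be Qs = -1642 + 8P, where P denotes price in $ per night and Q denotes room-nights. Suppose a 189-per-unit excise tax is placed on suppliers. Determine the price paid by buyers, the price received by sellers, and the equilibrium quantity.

Inverting to quantity form: Qd = 3434 - P.
The tax drives a wedge P_b - P_s = 189. Substituting P_s = P_b - 189 into supply: Qs = -3154 + 8P_b.
Market clearing requires 3434 - P_b = -3154 + 8P_b; hence 6588 = 9P_b and P_b = 732.
So P_s = 543 and the quantity traded is Q = 3434 - 732 = 2702.

P_b = 732, P_s = 543, Q = 2702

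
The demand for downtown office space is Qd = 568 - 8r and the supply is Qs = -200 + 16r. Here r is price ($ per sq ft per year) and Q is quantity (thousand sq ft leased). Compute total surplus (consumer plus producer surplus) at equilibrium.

The market clears where 568 - 8r = -200 + 16r. Rearranging, 24r = 768, hence r* = 32.
Substitute back: Q* = 568 - 8(32) = 312.
Demand choke price = 71; supply choke price = 12.5. CS = ½(71 - 32)(312) = 6084; PS = ½(32 - 12.5)(312) = 3042. Total surplus = 9126.

Total surplus = 9126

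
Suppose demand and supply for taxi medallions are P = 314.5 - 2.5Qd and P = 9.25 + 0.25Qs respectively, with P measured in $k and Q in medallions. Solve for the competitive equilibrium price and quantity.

Solving each curve for Q: Qd = 125.8 - 0.4P and Qs = -37 + 4P.
The market clears where 125.8 - 0.4P = -37 + 4P. Rearranging, 4.4P = 162.8, hence P* = 37.
Then Q* = 125.8 - 0.4(37) = 111.

P* = 37, Q* = 111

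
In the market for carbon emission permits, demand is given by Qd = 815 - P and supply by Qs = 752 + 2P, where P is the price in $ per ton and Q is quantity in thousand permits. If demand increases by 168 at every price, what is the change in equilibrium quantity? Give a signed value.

The market clears where 815 - P = 752 + 2P. Rearranging, 3P = 63, hence P* = 21.
Then Q* = 815 - 21 = 794.
After the shift, demand is Qd = 983 - P.
New equilibrium: 231 = 3P, so P = 77 and Q = 906.
ΔQ = 906 - 794 = 112.

ΔQ = 112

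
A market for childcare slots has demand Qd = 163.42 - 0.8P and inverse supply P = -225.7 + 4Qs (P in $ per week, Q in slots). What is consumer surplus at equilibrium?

Consumer surplus = 4192.25625

In direct form, Qs = 56.425 + 0.25P.
At equilibrium Qd = Qs, so 163.42 - 0.8P = 56.425 + 0.25P; collecting terms, 106.995 = 1.05P and P* = 101.9.
Plugging P* into demand: Q* = 163.42 - 0.8(101.9) = 81.9.
Demand choke price (Qd = 0): P = 163.42/0.8 = 204.275. Consumer surplus = ½ × (204.275 - 101.9) × 81.9 = 4192.25625.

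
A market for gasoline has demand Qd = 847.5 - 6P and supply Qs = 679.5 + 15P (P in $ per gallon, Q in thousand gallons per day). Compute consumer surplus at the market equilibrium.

At equilibrium Qd = Qs, so 847.5 - 6P = 679.5 + 15P; collecting terms, 168 = 21P and P* = 8.
Substitute back: Q* = 847.5 - 6(8) = 799.5.
Demand choke price (Qd = 0): P = 847.5/6 = 141.25. Consumer surplus = ½ × (141.25 - 8) × 799.5 = 53266.6875.

Consumer surplus = 53266.6875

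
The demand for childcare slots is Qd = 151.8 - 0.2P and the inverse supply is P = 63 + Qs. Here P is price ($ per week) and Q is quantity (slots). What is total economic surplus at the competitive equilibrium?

Total surplus = 40368

Inverting to quantity form: Qs = -63 + P.
Set Qd = Qs: 151.8 - 0.2P = -63 + P, so 214.8 = 1.2P and P* = 179.
Substitute back: Q* = 151.8 - 0.2(179) = 116.
Demand choke price = 759; supply choke price = 63. CS = ½(759 - 179)(116) = 33640; PS = ½(179 - 63)(116) = 6728. Total surplus = 40368.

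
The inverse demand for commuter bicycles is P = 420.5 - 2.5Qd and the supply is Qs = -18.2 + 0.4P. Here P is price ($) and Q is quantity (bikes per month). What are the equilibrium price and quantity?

Solving each curve for Q: Qd = 168.2 - 0.4P.
Equating demand and supply, 168.2 - 0.4P = -18.2 + 0.4P gives 0.8P = 186.4, so P* = 233.
Substitute back: Q* = 168.2 - 0.4(233) = 75.

P* = 233, Q* = 75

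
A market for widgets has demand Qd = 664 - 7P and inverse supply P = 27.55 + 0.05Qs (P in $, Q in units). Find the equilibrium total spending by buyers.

Total spending by buyers = 15705

In direct form, Qs = -551 + 20P.
Set Qd = Qs: 664 - 7P = -551 + 20P, so 1215 = 27P and P* = 45.
From the demand curve, Q* = 664 - 7(45) = 349.
Total spending by buyers = P* × Q* = 45 × 349 = 15705.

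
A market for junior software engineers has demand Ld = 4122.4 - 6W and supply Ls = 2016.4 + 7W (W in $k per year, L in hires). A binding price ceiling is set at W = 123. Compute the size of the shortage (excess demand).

At W = 123: Ld = 3384.4 and Ls = 2877.4.
Shortage = Ld - Ls = 3384.4 - 2877.4 = 507.

Shortage = 507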